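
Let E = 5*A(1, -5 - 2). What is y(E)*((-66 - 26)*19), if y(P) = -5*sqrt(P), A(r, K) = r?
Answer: 8740*sqrt(5) ≈ 19543.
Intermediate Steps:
E = 5 (E = 5*1 = 5)
y(E)*((-66 - 26)*19) = (-5*sqrt(5))*((-66 - 26)*19) = (-5*sqrt(5))*(-92*19) = -5*sqrt(5)*(-1748) = 8740*sqrt(5)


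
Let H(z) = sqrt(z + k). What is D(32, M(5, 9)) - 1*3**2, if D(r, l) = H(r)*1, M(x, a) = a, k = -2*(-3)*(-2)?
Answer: -9 + 2*sqrt(5) ≈ -4.5279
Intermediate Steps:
k = -12 (k = 6*(-2) = -12)
H(z) = sqrt(-12 + z) (H(z) = sqrt(z - 12) = sqrt(-12 + z))
D(r, l) = sqrt(-12 + r) (D(r, l) = sqrt(-12 + r)*1 = sqrt(-12 + r))
D(32, M(5, 9)) - 1*3**2 = sqrt(-12 + 32) - 1*3**2 = sqrt(20) - 1*9 = 2*sqrt(5) - 9 = -9 + 2*sqrt(5)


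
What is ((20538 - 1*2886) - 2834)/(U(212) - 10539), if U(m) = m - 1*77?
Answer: -7409/5202 ≈ -1.4243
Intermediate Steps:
U(m) = -77 + m (U(m) = m - 77 = -77 + m)
((20538 - 1*2886) - 2834)/(U(212) - 10539) = ((20538 - 1*2886) - 2834)/((-77 + 212) - 10539) = ((20538 - 2886) - 2834)/(135 - 10539) = (17652 - 2834)/(-10404) = 14818*(-1/10404) = -7409/5202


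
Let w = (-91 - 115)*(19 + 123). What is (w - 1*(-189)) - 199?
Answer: -29262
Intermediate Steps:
w = -29252 (w = -206*142 = -29252)
(w - 1*(-189)) - 199 = (-29252 - 1*(-189)) - 199 = (-29252 + 189) - 199 = -29063 - 199 = -29262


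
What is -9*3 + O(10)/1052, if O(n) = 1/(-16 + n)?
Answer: -170425/6312 ≈ -27.000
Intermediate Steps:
-9*3 + O(10)/1052 = -9*3 + 1/((-16 + 10)*1052) = -27 + (1/1052)/(-6) = -27 - ⅙*1/1052 = -27 - 1/6312 = -170425/6312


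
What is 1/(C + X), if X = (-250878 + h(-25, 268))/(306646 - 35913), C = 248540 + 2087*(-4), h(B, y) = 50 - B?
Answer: 270733/65027649933 ≈ 4.1634e-6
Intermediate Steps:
C = 240192 (C = 248540 - 8348 = 240192)
X = -250803/270733 (X = (-250878 + (50 - 1*(-25)))/(306646 - 35913) = (-250878 + (50 + 25))/270733 = (-250878 + 75)*(1/270733) = -250803*1/270733 = -250803/270733 ≈ -0.92638)
1/(C + X) = 1/(240192 - 250803/270733) = 1/(65027649933/270733) = 270733/65027649933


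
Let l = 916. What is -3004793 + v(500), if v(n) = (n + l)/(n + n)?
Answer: -375598948/125 ≈ -3.0048e+6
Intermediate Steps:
v(n) = (916 + n)/(2*n) (v(n) = (n + 916)/(n + n) = (916 + n)/((2*n)) = (916 + n)*(1/(2*n)) = (916 + n)/(2*n))
-3004793 + v(500) = -3004793 + (½)*(916 + 500)/500 = -3004793 + (½)*(1/500)*1416 = -3004793 + 177/125 = -375598948/125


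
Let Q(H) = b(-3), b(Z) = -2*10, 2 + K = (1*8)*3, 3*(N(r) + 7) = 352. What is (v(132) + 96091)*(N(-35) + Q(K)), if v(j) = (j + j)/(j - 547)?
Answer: 10806802771/1245 ≈ 8.6802e+6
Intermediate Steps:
N(r) = 331/3 (N(r) = -7 + (⅓)*352 = -7 + 352/3 = 331/3)
K = 22 (K = -2 + (1*8)*3 = -2 + 8*3 = -2 + 24 = 22)
b(Z) = -20
Q(H) = -20
v(j) = 2*j/(-547 + j) (v(j) = (2*j)/(-547 + j) = 2*j/(-547 + j))
(v(132) + 96091)*(N(-35) + Q(K)) = (2*132/(-547 + 132) + 96091)*(331/3 - 20) = (2*132/(-415) + 96091)*(271/3) = (2*132*(-1/415) + 96091)*(271/3) = (-264/415 + 96091)*(271/3) = (39877501/415)*(271/3) = 10806802771/1245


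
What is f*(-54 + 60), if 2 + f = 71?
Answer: 414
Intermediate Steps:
f = 69 (f = -2 + 71 = 69)
f*(-54 + 60) = 69*(-54 + 60) = 69*6 = 414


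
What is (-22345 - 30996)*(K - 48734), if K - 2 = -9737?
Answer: 3118794929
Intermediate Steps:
K = -9735 (K = 2 - 9737 = -9735)
(-22345 - 30996)*(K - 48734) = (-22345 - 30996)*(-9735 - 48734) = -53341*(-58469) = 3118794929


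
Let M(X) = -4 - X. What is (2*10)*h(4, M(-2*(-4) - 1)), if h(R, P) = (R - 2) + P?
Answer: -180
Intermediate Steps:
h(R, P) = -2 + P + R (h(R, P) = (-2 + R) + P = -2 + P + R)
(2*10)*h(4, M(-2*(-4) - 1)) = (2*10)*(-2 + (-4 - (-2*(-4) - 1)) + 4) = 20*(-2 + (-4 - (8 - 1)) + 4) = 20*(-2 + (-4 - 1*7) + 4) = 20*(-2 + (-4 - 7) + 4) = 20*(-2 - 11 + 4) = 20*(-9) = -180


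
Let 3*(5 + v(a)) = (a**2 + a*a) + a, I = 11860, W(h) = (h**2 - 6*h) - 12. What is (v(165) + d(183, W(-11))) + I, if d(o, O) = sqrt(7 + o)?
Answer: 30060 + sqrt(190) ≈ 30074.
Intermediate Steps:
W(h) = -12 + h**2 - 6*h
v(a) = -5 + a/3 + 2*a**2/3 (v(a) = -5 + ((a**2 + a*a) + a)/3 = -5 + ((a**2 + a**2) + a)/3 = -5 + (2*a**2 + a)/3 = -5 + (a + 2*a**2)/3 = -5 + (a/3 + 2*a**2/3) = -5 + a/3 + 2*a**2/3)
(v(165) + d(183, W(-11))) + I = ((-5 + (1/3)*165 + (2/3)*165**2) + sqrt(7 + 183)) + 11860 = ((-5 + 55 + (2/3)*27225) + sqrt(190)) + 11860 = ((-5 + 55 + 18150) + sqrt(190)) + 11860 = (18200 + sqrt(190)) + 11860 = 30060 + sqrt(190)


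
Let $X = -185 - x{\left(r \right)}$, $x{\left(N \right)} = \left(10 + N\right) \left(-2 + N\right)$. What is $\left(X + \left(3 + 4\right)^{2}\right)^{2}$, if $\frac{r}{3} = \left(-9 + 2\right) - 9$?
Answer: $4145296$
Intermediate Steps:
$r = -48$ ($r = 3 \left(\left(-9 + 2\right) - 9\right) = 3 \left(-7 - 9\right) = 3 \left(-16\right) = -48$)
$x{\left(N \right)} = \left(-2 + N\right) \left(10 + N\right)$
$X = -2085$ ($X = -185 - \left(-20 + \left(-48\right)^{2} + 8 \left(-48\right)\right) = -185 - \left(-20 + 2304 - 384\right) = -185 - 1900 = -2085$)
$\left(X + \left(3 + 4\right)^{2}\right)^{2} = \left(-2085 + \left(3 + 4\right)^{2}\right)^{2} = \left(-2085 + 7^{2}\right)^{2} = \left(-2085 + 49\right)^{2} = \left(-2036\right)^{2} = 4145296$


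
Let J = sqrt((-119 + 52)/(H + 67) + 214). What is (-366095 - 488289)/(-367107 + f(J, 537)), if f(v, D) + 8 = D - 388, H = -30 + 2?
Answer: 427192/183483 ≈ 2.3282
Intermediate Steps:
H = -28
J = sqrt(322881)/39 (J = sqrt((-119 + 52)/(-28 + 67) + 214) = sqrt(-67/39 + 214) = sqrt(8279/39) = sqrt(322881)/39 ≈ 14.570)
f(v, D) = -396 + D (f(v, D) = -8 + (D - 388) = -8 + (-388 + D) = -396 + D)
(-366095 - 488289)/(-367107 + f(J, 537)) = (-366095 - 488289)/(-367107 + (-396 + 537)) = -854384/(-367107 + 141) = -854384/(-366966) = -854384*(-1/366966) = 427192/183483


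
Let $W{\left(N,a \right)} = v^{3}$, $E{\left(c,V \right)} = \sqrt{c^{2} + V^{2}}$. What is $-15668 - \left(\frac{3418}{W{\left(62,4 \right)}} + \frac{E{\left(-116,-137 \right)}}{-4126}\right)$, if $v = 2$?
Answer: $- \frac{64381}{4} + \frac{5 \sqrt{1289}}{4126} \approx -16095.0$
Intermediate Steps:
$E{\left(c,V \right)} = \sqrt{V^{2} + c^{2}}$
$W{\left(N,a \right)} = 8$ ($W{\left(N,a \right)} = 2^{3} = 8$)
$-15668 - \left(\frac{3418}{W{\left(62,4 \right)}} + \frac{E{\left(-116,-137 \right)}}{-4126}\right) = -15668 - \left(\frac{3418}{8} + \frac{\sqrt{\left(-137\right)^{2} + \left(-116\right)^{2}}}{-4126}\right) = -15668 - \left(3418 \cdot \frac{1}{8} + \sqrt{18769 + 13456} \left(- \frac{1}{4126}\right)\right) = -15668 - \left(\frac{1709}{4} + \sqrt{32225} \left(- \frac{1}{4126}\right)\right) = -15668 - \left(\frac{1709}{4} + 5 \sqrt{1289} \left(- \frac{1}{4126}\right)\right) = -15668 - \left(\frac{1709}{4} - \frac{5 \sqrt{1289}}{4126}\right) = - \frac{64381}{4} + \frac{5 \sqrt{1289}}{4126}$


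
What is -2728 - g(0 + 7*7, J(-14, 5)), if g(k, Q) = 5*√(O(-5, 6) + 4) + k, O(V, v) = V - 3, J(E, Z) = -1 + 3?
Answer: -2777 - 10*I ≈ -2777.0 - 10.0*I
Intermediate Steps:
J(E, Z) = 2
O(V, v) = -3 + V
g(k, Q) = k + 10*I (g(k, Q) = 5*√((-3 - 5) + 4) + k = 5*√(-8 + 4) + k = 5*√(-4) + k = 5*(2*I) + k = 10*I + k = k + 10*I)
-2728 - g(0 + 7*7, J(-14, 5)) = -2728 - ((0 + 7*7) + 10*I) = -2728 - ((0 + 49) + 10*I) = -2728 - (49 + 10*I) = -2728 + (-49 - 10*I) = -2777 - 10*I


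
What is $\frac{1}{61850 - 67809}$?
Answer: $- \frac{1}{5959} \approx -0.00016781$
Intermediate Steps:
$\frac{1}{61850 - 67809} = \frac{1}{-5959} = - \frac{1}{5959}$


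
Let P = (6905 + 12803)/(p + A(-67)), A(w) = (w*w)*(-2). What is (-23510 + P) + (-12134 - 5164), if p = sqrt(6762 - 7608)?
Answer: -126519970964/3100205 - 2274*I*sqrt(94)/3100205 ≈ -40810.0 - 0.0071115*I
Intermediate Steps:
p = 3*I*sqrt(94) (p = sqrt(-846) = 3*I*sqrt(94) ≈ 29.086*I)
A(w) = -2*w**2 (A(w) = w**2*(-2) = -2*w**2)
P = 19708/(-8978 + 3*I*sqrt(94)) (P = (6905 + 12803)/(3*I*sqrt(94) - 2*(-67)**2) = 19708/(3*I*sqrt(94) - 2*4489) = 19708/(3*I*sqrt(94) - 8978) = 19708/(-8978 + 3*I*sqrt(94)) ≈ -2.1951 - 0.0071115*I)
(-23510 + P) + (-12134 - 5164) = (-23510 + (-6805324/3100205 - 2274*I*sqrt(94)/3100205)) + (-12134 - 5164) = (-72892624874/3100205 - 2274*I*sqrt(94)/3100205) - 17298 = -126519970964/3100205 - 2274*I*sqrt(94)/3100205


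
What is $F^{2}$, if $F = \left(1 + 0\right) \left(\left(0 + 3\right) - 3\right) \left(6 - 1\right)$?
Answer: $0$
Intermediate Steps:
$F = 0$ ($F = 1 \left(3 - 3\right) 5 = 1 \cdot 0 \cdot 5 = 0 \cdot 5 = 0$)
$F^{2} = 0^{2} = 0$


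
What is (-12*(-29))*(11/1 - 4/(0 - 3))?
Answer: 4292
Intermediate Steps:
(-12*(-29))*(11/1 - 4/(0 - 3)) = 348*(11*1 - 4/(-3)) = 348*(11 - 4*(-1/3)) = 348*(11 + 4/3) = 348*(37/3) = 4292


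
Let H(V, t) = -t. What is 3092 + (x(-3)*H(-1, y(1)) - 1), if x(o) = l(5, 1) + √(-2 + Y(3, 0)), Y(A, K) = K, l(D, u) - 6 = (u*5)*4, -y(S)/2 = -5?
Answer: 2831 - 10*I*√2 ≈ 2831.0 - 14.142*I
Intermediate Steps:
y(S) = 10 (y(S) = -2*(-5) = 10)
l(D, u) = 6 + 20*u (l(D, u) = 6 + (u*5)*4 = 6 + (5*u)*4 = 6 + 20*u)
x(o) = 26 + I*√2 (x(o) = (6 + 20*1) + √(-2 + 0) = (6 + 20) + √(-2) = 26 + I*√2)
3092 + (x(-3)*H(-1, y(1)) - 1) = 3092 + ((26 + I*√2)*(-1*10) - 1) = 3092 + ((26 + I*√2)*(-10) - 1) = 3092 + ((-260 - 10*I*√2) - 1) = 3092 + (-261 - 10*I*√2) = 2831 - 10*I*√2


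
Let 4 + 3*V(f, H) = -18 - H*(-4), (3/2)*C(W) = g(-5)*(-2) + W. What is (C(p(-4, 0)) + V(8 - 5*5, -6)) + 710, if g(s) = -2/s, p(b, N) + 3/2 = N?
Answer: 10397/15 ≈ 693.13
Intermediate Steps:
p(b, N) = -3/2 + N
C(W) = -8/15 + 2*W/3 (C(W) = 2*(-2/(-5)*(-2) + W)/3 = 2*(-2*(-1/5)*(-2) + W)/3 = 2*((2/5)*(-2) + W)/3 = 2*(-4/5 + W)/3 = -8/15 + 2*W/3)
V(f, H) = -22/3 + 4*H/3 (V(f, H) = -4/3 + (-18 - H*(-4))/3 = -4/3 + (-18 + 4*H)/3 = -4/3 + (-6 + 4*H/3) = -22/3 + 4*H/3)
(C(p(-4, 0)) + V(8 - 5*5, -6)) + 710 = ((-8/15 + 2*(-3/2 + 0)/3) + (-22/3 + (4/3)*(-6))) + 710 = ((-8/15 + (2/3)*(-3/2)) + (-22/3 - 8)) + 710 = ((-8/15 - 1) - 46/3) + 710 = (-23/15 - 46/3) + 710 = -253/15 + 710 = 10397/15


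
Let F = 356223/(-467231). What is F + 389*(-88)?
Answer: -15994607815/467231 ≈ -34233.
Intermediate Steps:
F = -356223/467231 (F = 356223*(-1/467231) = -356223/467231 ≈ -0.76241)
F + 389*(-88) = -356223/467231 + 389*(-88) = -356223/467231 - 34232 = -15994607815/467231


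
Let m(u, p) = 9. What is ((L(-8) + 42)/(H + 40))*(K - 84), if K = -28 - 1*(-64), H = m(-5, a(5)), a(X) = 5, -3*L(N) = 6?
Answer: -1920/49 ≈ -39.184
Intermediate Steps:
L(N) = -2 (L(N) = -1/3*6 = -2)
H = 9
K = 36 (K = -28 + 64 = 36)
((L(-8) + 42)/(H + 40))*(K - 84) = ((-2 + 42)/(9 + 40))*(36 - 84) = (40/49)*(-48) = -1920/49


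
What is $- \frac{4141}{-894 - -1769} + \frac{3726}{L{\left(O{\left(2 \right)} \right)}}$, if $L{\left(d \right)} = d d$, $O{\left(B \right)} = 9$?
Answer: $\frac{36109}{875} \approx 41.267$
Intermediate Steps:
$L{\left(d \right)} = d^{2}$
$- \frac{4141}{-894 - -1769} + \frac{3726}{L{\left(O{\left(2 \right)} \right)}} = - \frac{4141}{-894 - -1769} + \frac{3726}{9^{2}} = - \frac{4141}{-894 + 1769} + \frac{3726}{81} = - \frac{4141}{875} + 3726 \cdot \frac{1}{81} = \left(-4141\right) \frac{1}{875} + 46 = - \frac{4141}{875} + 46 = \frac{36109}{875}$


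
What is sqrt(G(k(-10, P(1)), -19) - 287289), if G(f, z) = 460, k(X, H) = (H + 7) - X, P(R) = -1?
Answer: I*sqrt(286829) ≈ 535.56*I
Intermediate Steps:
k(X, H) = 7 + H - X (k(X, H) = (7 + H) - X = 7 + H - X)
sqrt(G(k(-10, P(1)), -19) - 287289) = sqrt(460 - 287289) = sqrt(-286829) = I*sqrt(286829)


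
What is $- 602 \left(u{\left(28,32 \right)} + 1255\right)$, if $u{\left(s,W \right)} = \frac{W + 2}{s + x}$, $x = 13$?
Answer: $- \frac{30996378}{41} \approx -7.5601 \cdot 10^{5}$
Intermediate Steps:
$u{\left(s,W \right)} = \frac{2 + W}{13 + s}$ ($u{\left(s,W \right)} = \frac{W + 2}{s + 13} = \frac{2 + W}{13 + s}$)
$- 602 \left(u{\left(28,32 \right)} + 1255\right) = - 602 \left(\frac{2 + 32}{13 + 28} + 1255\right) = - 602 \left(\frac{1}{41} \cdot 34 + 1255\right) = - 602 \left(\frac{34}{41} + 1255\right) = \left(-602\right) \frac{51489}{41} = - \frac{30996378}{41}$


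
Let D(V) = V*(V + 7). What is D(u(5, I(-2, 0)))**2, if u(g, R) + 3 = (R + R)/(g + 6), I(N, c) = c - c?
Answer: 144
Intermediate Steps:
I(N, c) = 0
u(g, R) = -3 + 2*R/(6 + g) (u(g, R) = -3 + (R + R)/(g + 6) = -3 + (2*R)/(6 + g) = -3 + 2*R/(6 + g))
D(V) = V*(7 + V)
D(u(5, I(-2, 0)))**2 = (((-18 - 3*5 + 2*0)/(6 + 5))*(7 + (-18 - 3*5 + 2*0)/(6 + 5)))**2 = (((-18 - 15 + 0)/11)*(7 + (-18 - 15 + 0)/11))**2 = (((1/11)*(-33))*(7 + (1/11)*(-33)))**2 = (-3*(7 - 3))**2 = (-3*4)**2 = (-12)**2 = 144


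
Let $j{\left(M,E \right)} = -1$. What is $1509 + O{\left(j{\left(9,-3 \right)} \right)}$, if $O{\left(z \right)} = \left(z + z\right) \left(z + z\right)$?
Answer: $1513$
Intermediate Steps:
$O{\left(z \right)} = 4 z^{2}$ ($O{\left(z \right)} = 2 z 2 z = 4 z^{2}$)
$1509 + O{\left(j{\left(9,-3 \right)} \right)} = 1509 + 4 \left(-1\right)^{2} = 1509 + 4 \cdot 1 = 1509 + 4 = 1513$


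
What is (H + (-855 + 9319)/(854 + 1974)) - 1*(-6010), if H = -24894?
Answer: -13348872/707 ≈ -18881.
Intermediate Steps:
(H + (-855 + 9319)/(854 + 1974)) - 1*(-6010) = (-24894 + (-855 + 9319)/(854 + 1974)) - 1*(-6010) = (-24894 + 8464/2828) + 6010 = (-24894 + 8464*(1/2828)) + 6010 = (-24894 + 2116/707) + 6010 = -17597942/707 + 6010 = -13348872/707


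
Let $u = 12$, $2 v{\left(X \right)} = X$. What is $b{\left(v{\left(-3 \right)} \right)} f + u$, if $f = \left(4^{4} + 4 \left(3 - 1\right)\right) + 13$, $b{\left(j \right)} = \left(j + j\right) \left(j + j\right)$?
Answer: $2505$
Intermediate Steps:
$v{\left(X \right)} = \frac{X}{2}$
$b{\left(j \right)} = 4 j^{2}$ ($b{\left(j \right)} = 2 j 2 j = 4 j^{2}$)
$f = 277$ ($f = \left(256 + 4 \cdot 2\right) + 13 = \left(256 + 8\right) + 13 = 264 + 13 = 277$)
$b{\left(v{\left(-3 \right)} \right)} f + u = 4 \left(\frac{1}{2} \left(-3\right)\right)^{2} \cdot 277 + 12 = 4 \left(- \frac{3}{2}\right)^{2} \cdot 277 + 12 = 4 \cdot \frac{9}{4} \cdot 277 + 12 = 9 \cdot 277 + 12 = 2493 + 12 = 2505$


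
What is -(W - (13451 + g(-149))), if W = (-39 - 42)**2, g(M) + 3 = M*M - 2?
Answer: 29086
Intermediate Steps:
g(M) = -5 + M**2 (g(M) = -3 + (M*M - 2) = -3 + (M**2 - 2) = -3 + (-2 + M**2) = -5 + M**2)
W = 6561 (W = (-81)**2 = 6561)
-(W - (13451 + g(-149))) = -(6561 - (13451 + (-5 + (-149)**2))) = -(6561 - (13451 + (-5 + 22201))) = -(6561 - (13451 + 22196)) = -(6561 - 1*35647) = -(6561 - 35647) = -1*(-29086) = 29086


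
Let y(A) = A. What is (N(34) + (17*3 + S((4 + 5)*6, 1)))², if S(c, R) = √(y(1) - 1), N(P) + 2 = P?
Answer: 6889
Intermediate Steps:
N(P) = -2 + P
S(c, R) = 0 (S(c, R) = √(1 - 1) = √0 = 0)
(N(34) + (17*3 + S((4 + 5)*6, 1)))² = ((-2 + 34) + (17*3 + 0))² = (32 + (51 + 0))² = (32 + 51)² = 83² = 6889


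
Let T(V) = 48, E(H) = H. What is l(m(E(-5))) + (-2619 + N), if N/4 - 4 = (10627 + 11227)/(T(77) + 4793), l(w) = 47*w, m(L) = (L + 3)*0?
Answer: -12513707/4841 ≈ -2584.9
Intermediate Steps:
m(L) = 0 (m(L) = (3 + L)*0 = 0)
N = 164872/4841 (N = 16 + 4*((10627 + 11227)/(48 + 4793)) = 16 + 4*(21854/4841) = 16 + 87416/4841 = 164872/4841 ≈ 34.057)
l(m(E(-5))) + (-2619 + N) = 47*0 + (-2619 + 164872/4841) = 0 - 12513707/4841 = -12513707/4841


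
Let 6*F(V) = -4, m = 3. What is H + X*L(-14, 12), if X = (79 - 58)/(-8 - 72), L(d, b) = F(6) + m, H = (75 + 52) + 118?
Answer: 19551/80 ≈ 244.39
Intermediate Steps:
F(V) = -⅔ (F(V) = (⅙)*(-4) = -⅔)
H = 245 (H = 127 + 118 = 245)
L(d, b) = 7/3 (L(d, b) = -⅔ + 3 = 7/3)
X = -21/80 (X = 21/(-80) = 21*(-1/80) = -21/80 ≈ -0.26250)
H + X*L(-14, 12) = 245 - 21/80*7/3 = 245 - 49/80 = 19551/80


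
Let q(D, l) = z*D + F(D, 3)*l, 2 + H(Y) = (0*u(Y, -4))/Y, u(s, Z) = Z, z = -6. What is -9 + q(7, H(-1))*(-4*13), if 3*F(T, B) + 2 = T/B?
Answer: 19679/9 ≈ 2186.6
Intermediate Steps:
H(Y) = -2 (H(Y) = -2 + (0*(-4))/Y = -2 + 0/Y = -2 + 0 = -2)
F(T, B) = -2/3 + T/(3*B) (F(T, B) = -2/3 + (T/B)/3 = -2/3 + T/(3*B))
q(D, l) = -6*D + l*(-2/3 + D/9) (q(D, l) = -6*D + ((1/3)*(D - 2*3)/3)*l = -6*D + ((1/3)*(1/3)*(D - 6))*l = -6*D + ((1/3)*(1/3)*(-6 + D))*l = -6*D + (-2/3 + D/9)*l = -6*D + l*(-2/3 + D/9))
-9 + q(7, H(-1))*(-4*13) = -9 + (-6*7 + (1/9)*(-2)*(-6 + 7))*(-4*13) = -9 + (-42 + (1/9)*(-2)*1)*(-52) = -9 + (-42 - 2/9)*(-52) = -9 - 380/9*(-52) = -9 + 19760/9 = 19679/9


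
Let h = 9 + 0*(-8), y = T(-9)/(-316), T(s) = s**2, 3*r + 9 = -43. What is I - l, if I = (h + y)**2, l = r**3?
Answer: 14246675011/2696112 ≈ 5284.2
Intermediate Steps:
r = -52/3 (r = -3 + (1/3)*(-43) = -3 - 43/3 = -52/3 ≈ -17.333)
y = -81/316 (y = (-9)**2/(-316) = 81*(-1/316) = -81/316 ≈ -0.25633)
h = 9 (h = 9 + 0 = 9)
l = -140608/27 (l = (-52/3)**3 = -140608/27 ≈ -5207.7)
I = 7634169/99856 (I = (9 - 81/316)**2 = (2763/316)**2 = 7634169/99856 ≈ 76.452)
I - l = 7634169/99856 - 1*(-140608/27) = 7634169/99856 + 140608/27 = 14246675011/2696112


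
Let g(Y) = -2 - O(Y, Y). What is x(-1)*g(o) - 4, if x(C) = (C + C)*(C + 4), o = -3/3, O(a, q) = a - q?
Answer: 8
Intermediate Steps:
o = -1 (o = -3*⅓ = -1)
x(C) = 2*C*(4 + C) (x(C) = (2*C)*(4 + C) = 2*C*(4 + C))
g(Y) = -2 (g(Y) = -2 - (Y - Y) = -2 - 1*0 = -2 + 0 = -2)
x(-1)*g(o) - 4 = (2*(-1)*(4 - 1))*(-2) - 4 = (2*(-1)*3)*(-2) - 4 = -6*(-2) - 4 = 12 - 4 = 8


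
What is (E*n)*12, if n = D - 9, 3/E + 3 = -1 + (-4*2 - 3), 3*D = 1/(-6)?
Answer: 326/15 ≈ 21.733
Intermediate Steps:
D = -1/18 (D = (1/3)/(-6) = (1/3)*(-1/6) = -1/18 ≈ -0.055556)
E = -1/5 (E = 3/(-3 + (-1 + (-4*2 - 3))) = 3/(-3 + (-1 + (-8 - 3))) = 3/(-3 + (-1 - 11)) = 3/(-3 - 12) = 3/(-15) = 3*(-1/15) = -1/5 ≈ -0.20000)
n = -163/18 (n = -1/18 - 9 = -163/18 ≈ -9.0556)
(E*n)*12 = -1/5*(-163/18)*12 = (163/90)*12 = 326/15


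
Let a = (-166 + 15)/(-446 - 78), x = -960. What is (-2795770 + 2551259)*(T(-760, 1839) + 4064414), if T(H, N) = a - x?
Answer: -520871055868897/524 ≈ -9.9403e+11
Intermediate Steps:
a = 151/524 (a = -151/(-524) = -151*(-1/524) = 151/524 ≈ 0.28817)
T(H, N) = 503191/524 (T(H, N) = 151/524 - 1*(-960) = 151/524 + 960 = 503191/524)
(-2795770 + 2551259)*(T(-760, 1839) + 4064414) = (-2795770 + 2551259)*(503191/524 + 4064414) = -244511*2130256127/524 = -520871055868897/524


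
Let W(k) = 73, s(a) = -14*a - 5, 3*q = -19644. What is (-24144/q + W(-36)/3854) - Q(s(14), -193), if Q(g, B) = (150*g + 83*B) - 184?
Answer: 292464366539/6308998 ≈ 46357.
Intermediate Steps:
q = -6548 (q = (1/3)*(-19644) = -6548)
s(a) = -5 - 14*a
Q(g, B) = -184 + 83*B + 150*g (Q(g, B) = (83*B + 150*g) - 184 = -184 + 83*B + 150*g)
(-24144/q + W(-36)/3854) - Q(s(14), -193) = (-24144/(-6548) + 73/3854) - (-184 + 83*(-193) + 150*(-5 - 14*14)) = (-24144*(-1/6548) + 73*(1/3854)) - (-184 - 16019 + 150*(-5 - 196)) = (6036/1637 + 73/3854) - (-184 - 16019 + 150*(-201)) = 23382245/6308998 - (-184 - 16019 - 30150) = 23382245/6308998 - 1*(-46353) = 23382245/6308998 + 46353 = 292464366539/6308998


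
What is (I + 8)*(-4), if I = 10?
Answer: -72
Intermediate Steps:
(I + 8)*(-4) = (10 + 8)*(-4) = 18*(-4) = -72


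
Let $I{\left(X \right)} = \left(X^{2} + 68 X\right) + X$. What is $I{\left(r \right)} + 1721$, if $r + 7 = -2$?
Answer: $1181$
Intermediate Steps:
$r = -9$ ($r = -7 - 2 = -9$)
$I{\left(X \right)} = X^{2} + 69 X$
$I{\left(r \right)} + 1721 = - 9 \left(69 - 9\right) + 1721 = \left(-9\right) 60 + 1721 = -540 + 1721 = 1181$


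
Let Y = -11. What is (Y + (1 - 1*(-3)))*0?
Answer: 0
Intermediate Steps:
(Y + (1 - 1*(-3)))*0 = (-11 + (1 - 1*(-3)))*0 = (-11 + (1 + 3))*0 = (-11 + 4)*0 = -7*0 = 0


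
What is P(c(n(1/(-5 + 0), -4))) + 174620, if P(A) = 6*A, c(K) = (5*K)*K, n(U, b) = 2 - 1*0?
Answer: 174740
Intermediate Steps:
n(U, b) = 2 (n(U, b) = 2 + 0 = 2)
c(K) = 5*K²
P(c(n(1/(-5 + 0), -4))) + 174620 = 6*(5*2²) + 174620 = 6*(5*4) + 174620 = 6*20 + 174620 = 120 + 174620 = 174740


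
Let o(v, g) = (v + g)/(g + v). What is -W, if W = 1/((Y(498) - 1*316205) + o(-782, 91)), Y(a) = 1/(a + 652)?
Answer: 1150/363634599 ≈ 3.1625e-6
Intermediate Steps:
o(v, g) = 1 (o(v, g) = (g + v)/(g + v) = 1)
Y(a) = 1/(652 + a)
W = -1150/363634599 (W = 1/((1/(652 + 498) - 1*316205) + 1) = 1/((1/1150 - 316205) + 1) = 1/(-363635749/1150 + 1) = 1/(-363634599/1150) = -1150/363634599 ≈ -3.1625e-6)
-W = -1*(-1150/363634599) = 1150/363634599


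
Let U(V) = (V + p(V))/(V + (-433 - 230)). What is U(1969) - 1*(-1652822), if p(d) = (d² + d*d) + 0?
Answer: 2166341423/1306 ≈ 1.6588e+6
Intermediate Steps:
p(d) = 2*d² (p(d) = (d² + d²) + 0 = 2*d² + 0 = 2*d²)
U(V) = (V + 2*V²)/(-663 + V) (U(V) = (V + 2*V²)/(V + (-433 - 230)) = (V + 2*V²)/(V - 663) = (V + 2*V²)/(-663 + V))
U(1969) - 1*(-1652822) = 1969*(1 + 2*1969)/(-663 + 1969) - 1*(-1652822) = 1969*(1 + 3938)/1306 + 1652822 = 1969*(1/1306)*3939 + 1652822 = 7755891/1306 + 1652822 = 2166341423/1306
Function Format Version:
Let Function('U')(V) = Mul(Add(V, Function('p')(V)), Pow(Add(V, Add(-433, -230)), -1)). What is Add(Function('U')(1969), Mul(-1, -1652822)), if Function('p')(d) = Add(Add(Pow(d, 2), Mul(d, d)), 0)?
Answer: Rational(2166341423, 1306) ≈ 1.6588e+6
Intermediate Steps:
Function('p')(d) = Mul(2, Pow(d, 2)) (Function('p')(d) = Add(Add(Pow(d, 2), Pow(d, 2)), 0) = Add(Mul(2, Pow(d, 2)), 0) = Mul(2, Pow(d, 2)))
Function('U')(V) = Mul(Pow(Add(-663, V), -1), Add(V, Mul(2, Pow(V, 2)))) (Function('U')(V) = Mul(Add(V, Mul(2, Pow(V, 2))), Pow(Add(V, Add(-433, -230)), -1)) = Mul(Add(V, Mul(2, Pow(V, 2))), Pow(Add(V, -663), -1)) = Mul(Add(V, Mul(2, Pow(V, 2))), Pow(Add(-663, V), -1)) = Mul(Pow(Add(-663, V), -1), Add(V, Mul(2, Pow(V, 2)))))
Add(Function('U')(1969), Mul(-1, -1652822)) = Add(Mul(1969, Pow(Add(-663, 1969), -1), Add(1, Mul(2, 1969))), Mul(-1, -1652822)) = Add(Mul(1969, Pow(1306, -1), Add(1, 3938)), 1652822) = Add(Mul(1969, Rational(1, 1306), 3939), 1652822) = Add(Rational(7755891, 1306), 1652822) = Rational(2166341423, 1306)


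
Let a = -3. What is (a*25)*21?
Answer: -1575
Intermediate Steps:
(a*25)*21 = -3*25*21 = -75*21 = -1575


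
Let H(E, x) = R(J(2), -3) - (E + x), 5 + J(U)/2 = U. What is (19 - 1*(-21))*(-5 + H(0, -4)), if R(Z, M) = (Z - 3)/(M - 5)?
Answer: 5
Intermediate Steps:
J(U) = -10 + 2*U
R(Z, M) = (-3 + Z)/(-5 + M)
H(E, x) = 9/8 - E - x (H(E, x) = (-3 + (-10 + 2*2))/(-5 - 3) - (E + x) = (-3 + (-10 + 4))/(-8) + (-E - x) = -(-3 - 6)/8 + (-E - x) = -1/8*(-9) + (-E - x) = 9/8 + (-E - x) = 9/8 - E - x)
(19 - 1*(-21))*(-5 + H(0, -4)) = (19 - 1*(-21))*(-5 + (9/8 - 1*0 - 1*(-4))) = (19 + 21)*(-5 + (9/8 + 0 + 4)) = 40*(-5 + 41/8) = 40*(1/8) = 5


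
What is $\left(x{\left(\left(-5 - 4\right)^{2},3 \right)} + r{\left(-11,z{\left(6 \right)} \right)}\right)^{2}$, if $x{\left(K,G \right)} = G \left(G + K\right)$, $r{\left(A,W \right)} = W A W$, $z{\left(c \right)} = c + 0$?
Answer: $20736$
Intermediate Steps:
$z{\left(c \right)} = c$
$r{\left(A,W \right)} = A W^{2}$ ($r{\left(A,W \right)} = A W W = A W^{2}$)
$\left(x{\left(\left(-5 - 4\right)^{2},3 \right)} + r{\left(-11,z{\left(6 \right)} \right)}\right)^{2} = \left(3 \left(3 + \left(-5 - 4\right)^{2}\right) - 11 \cdot 6^{2}\right)^{2} = \left(3 \left(3 + \left(-9\right)^{2}\right) - 396\right)^{2} = \left(3 \left(3 + 81\right) - 396\right)^{2} = \left(3 \cdot 84 - 396\right)^{2} = \left(252 - 396\right)^{2} = \left(-144\right)^{2} = 20736$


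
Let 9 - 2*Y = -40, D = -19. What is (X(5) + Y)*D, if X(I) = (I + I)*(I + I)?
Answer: -4731/2 ≈ -2365.5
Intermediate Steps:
X(I) = 4*I**2 (X(I) = (2*I)*(2*I) = 4*I**2)
Y = 49/2 (Y = 9/2 - 1/2*(-40) = 9/2 + 20 = 49/2 ≈ 24.500)
(X(5) + Y)*D = (4*5**2 + 49/2)*(-19) = (4*25 + 49/2)*(-19) = (100 + 49/2)*(-19) = (249/2)*(-19) = -4731/2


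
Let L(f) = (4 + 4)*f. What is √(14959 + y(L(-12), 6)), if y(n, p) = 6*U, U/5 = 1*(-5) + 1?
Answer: √14839 ≈ 121.82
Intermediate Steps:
U = -20 (U = 5*(1*(-5) + 1) = 5*(-5 + 1) = 5*(-4) = -20)
L(f) = 8*f
y(n, p) = -120 (y(n, p) = 6*(-20) = -120)
√(14959 + y(L(-12), 6)) = √(14959 - 120) = √14839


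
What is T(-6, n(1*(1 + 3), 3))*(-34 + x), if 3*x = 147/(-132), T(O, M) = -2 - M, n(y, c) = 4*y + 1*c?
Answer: 31759/44 ≈ 721.79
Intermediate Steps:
n(y, c) = c + 4*y (n(y, c) = 4*y + c = c + 4*y)
x = -49/132 (x = (147/(-132))/3 = (147*(-1/132))/3 = (⅓)*(-49/44) = -49/132 ≈ -0.37121)
T(-6, n(1*(1 + 3), 3))*(-34 + x) = (-2 - (3 + 4*(1*(1 + 3))))*(-34 - 49/132) = (-2 - (3 + 4*(1*4)))*(-4537/132) = (-2 - (3 + 4*4))*(-4537/132) = (-2 - (3 + 16))*(-4537/132) = (-2 - 1*19)*(-4537/132) = (-2 - 19)*(-4537/132) = -21*(-4537/132) = 31759/44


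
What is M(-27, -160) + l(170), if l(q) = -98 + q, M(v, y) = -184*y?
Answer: 29512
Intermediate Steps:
M(-27, -160) + l(170) = -184*(-160) + (-98 + 170) = 29440 + 72 = 29512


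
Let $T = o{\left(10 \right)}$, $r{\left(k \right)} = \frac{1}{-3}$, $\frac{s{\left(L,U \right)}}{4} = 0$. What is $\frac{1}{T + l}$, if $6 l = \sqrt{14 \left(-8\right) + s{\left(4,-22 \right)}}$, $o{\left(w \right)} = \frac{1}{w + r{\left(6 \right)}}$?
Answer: $\frac{783}{23629} - \frac{5046 i \sqrt{7}}{23629} \approx 0.033137 - 0.565 i$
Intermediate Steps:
$s{\left(L,U \right)} = 0$ ($s{\left(L,U \right)} = 4 \cdot 0 = 0$)
$r{\left(k \right)} = - \frac{1}{3}$
$o{\left(w \right)} = \frac{1}{- \frac{1}{3} + w}$ ($o{\left(w \right)} = \frac{1}{w - \frac{1}{3}} = \frac{1}{- \frac{1}{3} + w}$)
$T = \frac{3}{29}$ ($T = \frac{3}{-1 + 3 \cdot 10} = \frac{3}{-1 + 30} = \frac{3}{29} \approx 0.10345$)
$l = \frac{2 i \sqrt{7}}{3}$ ($l = \frac{\sqrt{14 \left(-8\right) + 0}}{6} = \frac{\sqrt{-112 + 0}}{6} = \frac{\sqrt{-112}}{6} = \frac{4 i \sqrt{7}}{6} = \frac{2 i \sqrt{7}}{3} \approx 1.7638 i$)
$\frac{1}{T + l} = \frac{1}{\frac{3}{29} + \frac{2 i \sqrt{7}}{3}}$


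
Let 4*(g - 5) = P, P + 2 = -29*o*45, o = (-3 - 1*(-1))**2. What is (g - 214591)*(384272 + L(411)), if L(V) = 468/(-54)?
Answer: -248877562285/3 ≈ -8.2959e+10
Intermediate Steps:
L(V) = -26/3 (L(V) = 468*(-1/54) = -26/3)
o = 4 (o = (-3 + 1)**2 = (-2)**2 = 4)
P = -5222 (P = -2 - 29*4*45 = -2 - 116*45 = -2 - 5220 = -5222)
g = -2601/2 (g = 5 + (1/4)*(-5222) = 5 - 2611/2 = -2601/2 ≈ -1300.5)
(g - 214591)*(384272 + L(411)) = (-2601/2 - 214591)*(384272 - 26/3) = -431783/2*1152790/3 = -248877562285/3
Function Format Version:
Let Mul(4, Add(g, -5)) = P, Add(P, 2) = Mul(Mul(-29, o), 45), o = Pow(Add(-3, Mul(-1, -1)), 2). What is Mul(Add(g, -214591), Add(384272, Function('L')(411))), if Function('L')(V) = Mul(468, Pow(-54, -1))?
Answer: Rational(-248877562285, 3) ≈ -8.2959e+10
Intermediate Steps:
Function('L')(V) = Rational(-26, 3) (Function('L')(V) = Mul(468, Rational(-1, 54)) = Rational(-26, 3))
o = 4 (o = Pow(Add(-3, 1), 2) = Pow(-2, 2) = 4)
P = -5222 (P = Add(-2, Mul(Mul(-29, 4), 45)) = Add(-2, Mul(-116, 45)) = Add(-2, -5220) = -5222)
g = Rational(-2601, 2) (g = Add(5, Mul(Rational(1, 4), -5222)) = Add(5, Rational(-2611, 2)) = Rational(-2601, 2) ≈ -1300.5)
Mul(Add(g, -214591), Add(384272, Function('L')(411))) = Mul(Add(Rational(-2601, 2), -214591), Add(384272, Rational(-26, 3))) = Mul(Rational(-431783, 2), Rational(1152790, 3)) = Rational(-248877562285, 3)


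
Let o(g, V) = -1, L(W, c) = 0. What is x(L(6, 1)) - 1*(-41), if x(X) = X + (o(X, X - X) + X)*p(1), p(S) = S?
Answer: 40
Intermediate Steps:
x(X) = -1 + 2*X (x(X) = X + (-1 + X)*1 = X + (-1 + X) = -1 + 2*X)
x(L(6, 1)) - 1*(-41) = (-1 + 2*0) - 1*(-41) = (-1 + 0) + 41 = -1 + 41 = 40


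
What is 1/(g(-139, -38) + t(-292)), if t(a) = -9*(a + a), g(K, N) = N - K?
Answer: 1/5357 ≈ 0.00018667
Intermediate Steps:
t(a) = -18*a
1/(g(-139, -38) + t(-292)) = 1/((-38 - 1*(-139)) - 18*(-292)) = 1/((-38 + 139) + 5256) = 1/(101 + 5256) = 1/5357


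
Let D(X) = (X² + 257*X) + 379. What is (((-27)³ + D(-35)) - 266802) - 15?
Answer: -293891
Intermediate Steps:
D(X) = 379 + X² + 257*X
(((-27)³ + D(-35)) - 266802) - 15 = (((-27)³ + (379 + (-35)² + 257*(-35))) - 266802) - 15 = ((-19683 + (379 + 1225 - 8995)) - 266802) - 15 = ((-19683 - 7391) - 266802) - 15 = (-27074 - 266802) - 15 = -293876 - 15 = -293891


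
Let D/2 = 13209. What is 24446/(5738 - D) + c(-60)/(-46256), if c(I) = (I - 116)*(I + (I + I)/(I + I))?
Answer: -712667/506660 ≈ -1.4066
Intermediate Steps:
D = 26418 (D = 2*13209 = 26418)
c(I) = (1 + I)*(-116 + I) (c(I) = (-116 + I)*(I + (2*I)/((2*I))) = (-116 + I)*(I + (2*I)*(1/(2*I))) = (-116 + I)*(I + 1) = (-116 + I)*(1 + I) = (1 + I)*(-116 + I))
24446/(5738 - D) + c(-60)/(-46256) = 24446/(5738 - 1*26418) + (-116 + (-60)² - 115*(-60))/(-46256) = 24446/(5738 - 26418) + (-116 + 3600 + 6900)*(-1/46256) = 24446/(-20680) + 10384*(-1/46256) = 24446*(-1/20680) - 11/49 = -12223/10340 - 11/49 = -712667/506660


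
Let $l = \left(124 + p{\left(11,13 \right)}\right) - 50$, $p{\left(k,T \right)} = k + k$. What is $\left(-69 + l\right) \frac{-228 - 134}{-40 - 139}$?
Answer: $\frac{9774}{179} \approx 54.603$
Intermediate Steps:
$p{\left(k,T \right)} = 2 k$
$l = 96$ ($l = \left(124 + 2 \cdot 11\right) - 50 = \left(124 + 22\right) - 50 = 146 - 50 = 96$)
$\left(-69 + l\right) \frac{-228 - 134}{-40 - 139} = \left(-69 + 96\right) \frac{-228 - 134}{-40 - 139} = 27 \left(- \frac{362}{-179}\right) = 27 \left(\left(-362\right) \left(- \frac{1}{179}\right)\right) = 27 \cdot \frac{362}{179} = \frac{9774}{179}$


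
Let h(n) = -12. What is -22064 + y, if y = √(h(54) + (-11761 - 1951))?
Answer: -22064 + 2*I*√3431 ≈ -22064.0 + 117.15*I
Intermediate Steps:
y = 2*I*√3431 (y = √(-12 + (-11761 - 1951)) = √(-12 - 13712) = √(-13724) = 2*I*√3431 ≈ 117.15*I)
-22064 + y = -22064 + 2*I*√3431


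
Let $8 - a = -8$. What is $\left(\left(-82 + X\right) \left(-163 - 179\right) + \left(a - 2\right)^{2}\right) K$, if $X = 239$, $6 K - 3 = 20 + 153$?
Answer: $- \frac{4707824}{3} \approx -1.5693 \cdot 10^{6}$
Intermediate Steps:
$a = 16$ ($a = 8 - -8 = 8 + 8 = 16$)
$K = \frac{88}{3}$ ($K = \frac{1}{2} + \frac{20 + 153}{6} = \frac{1}{2} + \frac{1}{6} \cdot 173 = \frac{1}{2} + \frac{173}{6} = \frac{88}{3} \approx 29.333$)
$\left(\left(-82 + X\right) \left(-163 - 179\right) + \left(a - 2\right)^{2}\right) K = \left(\left(-82 + 239\right) \left(-163 - 179\right) + \left(16 - 2\right)^{2}\right) \frac{88}{3} = \left(157 \left(-342\right) + 14^{2}\right) \frac{88}{3} = \left(-53694 + 196\right) \frac{88}{3} = \left(-53498\right) \frac{88}{3} = - \frac{4707824}{3}$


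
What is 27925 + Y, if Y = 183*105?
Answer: 47140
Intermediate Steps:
Y = 19215
27925 + Y = 27925 + 19215 = 47140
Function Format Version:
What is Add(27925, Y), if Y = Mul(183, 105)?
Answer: 47140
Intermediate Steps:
Y = 19215
Add(27925, Y) = Add(27925, 19215) = 47140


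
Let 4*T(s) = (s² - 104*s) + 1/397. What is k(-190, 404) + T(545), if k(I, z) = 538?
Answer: 48135655/794 ≈ 60624.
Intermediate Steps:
T(s) = 1/1588 - 26*s + s²/4 (T(s) = ((s² - 104*s) + 1/397)/4 = (1/397 + s² - 104*s)/4 = 1/1588 - 26*s + s²/4)
k(-190, 404) + T(545) = 538 + (1/1588 - 26*545 + (¼)*545²) = 538 + (1/1588 - 14170 + (¼)*297025) = 538 + (1/1588 - 14170 + 297025/4) = 538 + 47708483/794 = 48135655/794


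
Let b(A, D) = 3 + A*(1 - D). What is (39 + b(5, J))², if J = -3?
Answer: 3844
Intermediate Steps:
(39 + b(5, J))² = (39 + (3 + 5 - 1*5*(-3)))² = (39 + (3 + 5 + 15))² = (39 + 23)² = 62² = 3844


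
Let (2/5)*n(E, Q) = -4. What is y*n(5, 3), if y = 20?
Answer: -200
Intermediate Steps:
n(E, Q) = -10 (n(E, Q) = (5/2)*(-4) = -10)
y*n(5, 3) = 20*(-10) = -200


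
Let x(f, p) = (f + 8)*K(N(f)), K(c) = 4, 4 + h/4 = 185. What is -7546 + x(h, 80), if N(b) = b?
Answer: -4618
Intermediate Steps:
h = 724 (h = -16 + 4*185 = -16 + 740 = 724)
x(f, p) = 32 + 4*f (x(f, p) = (f + 8)*4 = (8 + f)*4 = 32 + 4*f)
-7546 + x(h, 80) = -7546 + (32 + 4*724) = -7546 + (32 + 2896) = -7546 + 2928 = -4618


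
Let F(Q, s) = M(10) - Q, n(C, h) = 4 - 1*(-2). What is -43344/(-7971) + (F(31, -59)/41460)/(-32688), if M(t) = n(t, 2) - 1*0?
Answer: 3916114462693/720176916672 ≈ 5.4377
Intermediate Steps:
n(C, h) = 6 (n(C, h) = 4 + 2 = 6)
M(t) = 6 (M(t) = 6 - 1*0 = 6 + 0 = 6)
F(Q, s) = 6 - Q
-43344/(-7971) + (F(31, -59)/41460)/(-32688) = -43344/(-7971) + ((6 - 1*31)/41460)/(-32688) = -43344*(-1/7971) + ((6 - 31)*(1/41460))*(-1/32688) = 14448/2657 - 25*1/41460*(-1/32688) = 14448/2657 - 5/8292*(-1/32688) = 14448/2657 + 5/271048896 = 3916114462693/720176916672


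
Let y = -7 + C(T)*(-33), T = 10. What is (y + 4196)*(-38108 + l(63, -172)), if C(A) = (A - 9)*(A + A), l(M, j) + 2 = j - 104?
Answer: -135464194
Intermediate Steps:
l(M, j) = -106 + j (l(M, j) = -2 + (j - 104) = -2 + (-104 + j) = -106 + j)
C(A) = 2*A*(-9 + A) (C(A) = (-9 + A)*(2*A) = 2*A*(-9 + A))
y = -667 (y = -7 + (2*10*(-9 + 10))*(-33) = -7 + (2*10*1)*(-33) = -7 + 20*(-33) = -7 - 660 = -667)
(y + 4196)*(-38108 + l(63, -172)) = (-667 + 4196)*(-38108 + (-106 - 172)) = 3529*(-38108 - 278) = 3529*(-38386) = -135464194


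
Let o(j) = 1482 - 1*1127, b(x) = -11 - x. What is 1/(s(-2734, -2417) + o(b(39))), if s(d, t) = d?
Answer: -1/2379 ≈ -0.00042034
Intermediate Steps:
o(j) = 355 (o(j) = 1482 - 1127 = 355)
1/(s(-2734, -2417) + o(b(39))) = 1/(-2734 + 355) = 1/(-2379) = -1/2379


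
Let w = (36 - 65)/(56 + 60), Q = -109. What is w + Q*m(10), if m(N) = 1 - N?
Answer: 3923/4 ≈ 980.75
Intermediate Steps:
w = -¼ (w = -29/116 = -29*1/116 = -¼ ≈ -0.25000)
w + Q*m(10) = -¼ - 109*(1 - 1*10) = -¼ - 109*(1 - 10) = -¼ - 109*(-9) = -¼ + 981 = 3923/4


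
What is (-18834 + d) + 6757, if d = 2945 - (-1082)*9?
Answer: 606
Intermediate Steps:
d = 12683 (d = 2945 - 1*(-9738) = 2945 + 9738 = 12683)
(-18834 + d) + 6757 = (-18834 + 12683) + 6757 = -6151 + 6757 = 606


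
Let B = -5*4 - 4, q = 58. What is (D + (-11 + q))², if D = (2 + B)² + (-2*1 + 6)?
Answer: 286225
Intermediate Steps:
B = -24 (B = -20 - 4 = -24)
D = 488 (D = (2 - 24)² + (-2*1 + 6) = (-22)² + (-2 + 6) = 484 + 4 = 488)
(D + (-11 + q))² = (488 + (-11 + 58))² = (488 + 47)² = 535² = 286225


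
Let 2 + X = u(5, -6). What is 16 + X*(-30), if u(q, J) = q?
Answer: -74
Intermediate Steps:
X = 3 (X = -2 + 5 = 3)
16 + X*(-30) = 16 + 3*(-30) = 16 - 90 = -74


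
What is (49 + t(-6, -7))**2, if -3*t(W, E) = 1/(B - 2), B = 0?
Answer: 87025/36 ≈ 2417.4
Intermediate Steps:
t(W, E) = 1/6 (t(W, E) = -1/(3*(0 - 2)) = -1/3/(-2) = -1/3*(-1/2) = 1/6)
(49 + t(-6, -7))**2 = (49 + 1/6)**2 = (295/6)**2 = 87025/36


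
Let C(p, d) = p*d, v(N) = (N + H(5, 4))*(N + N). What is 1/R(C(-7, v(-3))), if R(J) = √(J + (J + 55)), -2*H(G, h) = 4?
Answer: -I*√365/365 ≈ -0.052342*I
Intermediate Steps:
H(G, h) = -2 (H(G, h) = -½*4 = -2)
v(N) = 2*N*(-2 + N) (v(N) = (N - 2)*(N + N) = (-2 + N)*(2*N) = 2*N*(-2 + N))
C(p, d) = d*p
R(J) = √(55 + 2*J) (R(J) = √(J + (55 + J)) = √(55 + 2*J))
1/R(C(-7, v(-3))) = 1/(√(55 + 2*((2*(-3)*(-2 - 3))*(-7)))) = 1/(√(55 + 2*((2*(-3)*(-5))*(-7)))) = 1/(√(55 + 2*(30*(-7)))) = 1/(√(55 + 2*(-210))) = 1/(√(55 - 420)) = 1/(√(-365)) = 1/(I*√365) = -I*√365/365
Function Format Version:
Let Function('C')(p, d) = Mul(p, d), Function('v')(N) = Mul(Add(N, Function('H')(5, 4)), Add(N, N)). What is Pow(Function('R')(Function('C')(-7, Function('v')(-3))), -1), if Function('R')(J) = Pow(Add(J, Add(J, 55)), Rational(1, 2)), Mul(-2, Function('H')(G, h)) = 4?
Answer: Mul(Rational(-1, 365), I, Pow(365, Rational(1, 2))) ≈ Mul(-0.052342, I)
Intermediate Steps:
Function('H')(G, h) = -2 (Function('H')(G, h) = Mul(Rational(-1, 2), 4) = -2)
Function('v')(N) = Mul(2, N, Add(-2, N)) (Function('v')(N) = Mul(Add(N, -2), Add(N, N)) = Mul(Add(-2, N), Mul(2, N)) = Mul(2, N, Add(-2, N)))
Function('C')(p, d) = Mul(d, p)
Function('R')(J) = Pow(Add(55, Mul(2, J)), Rational(1, 2)) (Function('R')(J) = Pow(Add(J, Add(55, J)), Rational(1, 2)) = Pow(Add(55, Mul(2, J)), Rational(1, 2)))
Pow(Function('R')(Function('C')(-7, Function('v')(-3))), -1) = Pow(Pow(Add(55, Mul(2, Mul(Mul(2, -3, Add(-2, -3)), -7))), Rational(1, 2)), -1) = Pow(Pow(Add(55, Mul(2, Mul(Mul(2, -3, -5), -7))), Rational(1, 2)), -1) = Pow(Pow(Add(55, Mul(2, Mul(30, -7))), Rational(1, 2)), -1) = Pow(Pow(Add(55, Mul(2, -210)), Rational(1, 2)), -1) = Pow(Pow(Add(55, -420), Rational(1, 2)), -1) = Pow(Pow(-365, Rational(1, 2)), -1) = Pow(Mul(I, Pow(365, Rational(1, 2))), -1) = Mul(Rational(-1, 365), I, Pow(365, Rational(1, 2)))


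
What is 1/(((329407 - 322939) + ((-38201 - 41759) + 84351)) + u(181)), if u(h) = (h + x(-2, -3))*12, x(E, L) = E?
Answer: 1/13007 ≈ 7.6882e-5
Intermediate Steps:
u(h) = -24 + 12*h (u(h) = (h - 2)*12 = (-2 + h)*12 = -24 + 12*h)
1/(((329407 - 322939) + ((-38201 - 41759) + 84351)) + u(181)) = 1/(((329407 - 322939) + ((-38201 - 41759) + 84351)) + (-24 + 12*181)) = 1/((6468 + (-79960 + 84351)) + (-24 + 2172)) = 1/((6468 + 4391) + 2148) = 1/(10859 + 2148) = 1/13007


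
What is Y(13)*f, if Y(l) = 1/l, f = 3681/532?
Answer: 3681/6916 ≈ 0.53224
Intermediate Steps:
f = 3681/532 (f = 3681*(1/532) = 3681/532 ≈ 6.9192)
Y(13)*f = (3681/532)/13 = (1/13)*(3681/532) = 3681/6916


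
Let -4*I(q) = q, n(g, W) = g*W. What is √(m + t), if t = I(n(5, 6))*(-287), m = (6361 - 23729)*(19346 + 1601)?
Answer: I*√1455221374/2 ≈ 19074.0*I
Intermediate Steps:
n(g, W) = W*g
I(q) = -q/4
m = -363807496 (m = -17368*20947 = -363807496)
t = 4305/2 (t = -3*5/2*(-287) = -¼*30*(-287) = -15/2*(-287) = 4305/2 ≈ 2152.5)
√(m + t) = √(-363807496 + 4305/2) = √(-727610687/2) = I*√1455221374/2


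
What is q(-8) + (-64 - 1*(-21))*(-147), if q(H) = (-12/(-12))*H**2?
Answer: 6385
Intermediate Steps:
q(H) = H**2 (q(H) = (-12*(-1/12))*H**2 = 1*H**2 = H**2)
q(-8) + (-64 - 1*(-21))*(-147) = (-8)**2 + (-64 - 1*(-21))*(-147) = 64 + (-64 + 21)*(-147) = 64 - 43*(-147) = 64 + 6321 = 6385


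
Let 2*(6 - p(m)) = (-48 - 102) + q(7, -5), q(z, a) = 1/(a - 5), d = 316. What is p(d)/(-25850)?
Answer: -1621/517000 ≈ -0.0031354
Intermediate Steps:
q(z, a) = 1/(-5 + a)
p(m) = 1621/20 (p(m) = 6 - ((-48 - 102) + 1/(-5 - 5))/2 = 6 - (-150 + 1/(-10))/2 = 6 - (-150 - ⅒)/2 = 6 - ½*(-1501/10) = 6 + 1501/20 = 1621/20)
p(d)/(-25850) = (1621/20)/(-25850) = (1621/20)*(-1/25850) = -1621/517000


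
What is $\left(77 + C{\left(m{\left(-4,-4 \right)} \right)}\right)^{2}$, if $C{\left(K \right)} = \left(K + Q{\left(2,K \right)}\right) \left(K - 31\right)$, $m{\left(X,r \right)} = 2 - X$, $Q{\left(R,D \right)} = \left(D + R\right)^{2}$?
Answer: $2798929$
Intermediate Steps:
$C{\left(K \right)} = \left(-31 + K\right) \left(K + \left(2 + K\right)^{2}\right)$ ($C{\left(K \right)} = \left(K + \left(K + 2\right)^{2}\right) \left(K - 31\right) = \left(K + \left(2 + K\right)^{2}\right) \left(-31 + K\right) = \left(-31 + K\right) \left(K + \left(2 + K\right)^{2}\right)$)
$\left(77 + C{\left(m{\left(-4,-4 \right)} \right)}\right)^{2} = \left(77 - \left(124 - \left(2 - -4\right)^{3} + 26 \left(2 - -4\right)^{2} + 151 \left(2 - -4\right)\right)\right)^{2} = \left(77 - \left(124 - \left(2 + 4\right)^{3} + 26 \left(2 + 4\right)^{2} + 151 \left(2 + 4\right)\right)\right)^{2} = \left(77 - \left(1030 - 216 + 936\right)\right)^{2} = \left(77 - 1750\right)^{2} = \left(-1673\right)^{2} = 2798929$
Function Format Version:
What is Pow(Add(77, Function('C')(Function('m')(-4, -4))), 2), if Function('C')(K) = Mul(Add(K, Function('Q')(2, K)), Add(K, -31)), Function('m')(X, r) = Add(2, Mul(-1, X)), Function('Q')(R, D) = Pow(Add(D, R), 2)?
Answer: 2798929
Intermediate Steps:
Function('C')(K) = Mul(Add(-31, K), Add(K, Pow(Add(2, K), 2))) (Function('C')(K) = Mul(Add(K, Pow(Add(K, 2), 2)), Add(K, -31)) = Mul(Add(K, Pow(Add(2, K), 2)), Add(-31, K)) = Mul(Add(-31, K), Add(K, Pow(Add(2, K), 2))))
Pow(Add(77, Function('C')(Function('m')(-4, -4))), 2) = Pow(Add(77, Add(-124, Pow(Add(2, Mul(-1, -4)), 3), Mul(-151, Add(2, Mul(-1, -4))), Mul(-26, Pow(Add(2, Mul(-1, -4)), 2)))), 2) = Pow(Add(77, Add(-124, Pow(Add(2, 4), 3), Mul(-151, Add(2, 4)), Mul(-26, Pow(Add(2, 4), 2)))), 2) = Pow(Add(77, Add(-124, Pow(6, 3), Mul(-151, 6), Mul(-26, Pow(6, 2)))), 2) = Pow(Add(77, Add(-124, 216, -906, Mul(-26, 36))), 2) = Pow(Add(77, Add(-124, 216, -906, -936)), 2) = Pow(Add(77, -1750), 2) = Pow(-1673, 2) = 2798929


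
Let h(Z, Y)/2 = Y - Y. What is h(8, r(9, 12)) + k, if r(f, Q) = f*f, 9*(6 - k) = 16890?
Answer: -5612/3 ≈ -1870.7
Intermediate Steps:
k = -5612/3 (k = 6 - ⅑*16890 = 6 - 5630/3 = -5612/3 ≈ -1870.7)
r(f, Q) = f²
h(Z, Y) = 0 (h(Z, Y) = 2*(Y - Y) = 2*0 = 0)
h(8, r(9, 12)) + k = 0 - 5612/3 = -5612/3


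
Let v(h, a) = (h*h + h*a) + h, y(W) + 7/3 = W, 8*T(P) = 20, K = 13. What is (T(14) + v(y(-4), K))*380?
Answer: -157510/9 ≈ -17501.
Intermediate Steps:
T(P) = 5/2 (T(P) = (1/8)*20 = 5/2)
y(W) = -7/3 + W
v(h, a) = h + h**2 + a*h (v(h, a) = (h**2 + a*h) + h = h + h**2 + a*h)
(T(14) + v(y(-4), K))*380 = (5/2 + (-7/3 - 4)*(1 + 13 + (-7/3 - 4)))*380 = (5/2 - 19*(1 + 13 - 19/3)/3)*380 = (5/2 - 19/3*23/3)*380 = (5/2 - 437/9)*380 = -829/18*380 = -157510/9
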